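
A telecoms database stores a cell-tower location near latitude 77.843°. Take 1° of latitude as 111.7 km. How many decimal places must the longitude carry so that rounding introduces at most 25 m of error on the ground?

3

At 77.843° one degree of longitude covers 111700 × cos 77.843° ≈ 111700 × 0.2106 ≈ 23523 m.
N decimal places → at most half a unit in the last place, 0.5 × 10⁻ᴺ° = 23523/2 × 10⁻ᴺ m.
Setting 11761.5 × 10⁻ᴺ ≤ 25 gives 10ᴺ ≥ 470.5, i.e. N ≥ 2.67.
At 2 places the error can reach 118 m, but 3 places keeps it to 11.8 m.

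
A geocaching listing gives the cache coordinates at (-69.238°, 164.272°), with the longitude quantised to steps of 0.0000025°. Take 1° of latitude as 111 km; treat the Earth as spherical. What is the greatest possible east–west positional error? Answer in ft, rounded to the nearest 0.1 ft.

With a 0.0000025° grid the true value lies within half a step, ±0.0000025°/2 = ±1.25e-06°, of the stored one.
At latitude 69.238° a degree of longitude spans 111000 m × cos 69.238° = 111000 × 0.3545 ≈ 39348 m.
Maximum E–W displacement: 1.25e-06 × 39348 = 0.0491851 m.
In feet: 0.0491851 m ÷ 0.3048 ≈ 0.16137 ft.

0.2 ft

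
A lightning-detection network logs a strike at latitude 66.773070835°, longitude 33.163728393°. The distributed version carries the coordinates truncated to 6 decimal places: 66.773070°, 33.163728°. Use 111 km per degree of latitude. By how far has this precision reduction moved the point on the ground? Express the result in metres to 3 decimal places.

Δlat = 66.773070835 − 66.773070 = +0.000000835°; Δlon = 33.163728393 − 33.163728 = +0.000000393°.
North–south shift: 0.000000835 × 111000 = 0.092685 m.
East–west at this latitude: 0.000000393° × 111000 × cos 66.7731° ≈ 0.000000393 × 43775.5 = 0.0172038 m.
Distance: √(0.092685² + 0.0172038²) ≈ 0.0942681 m.

0.094 metres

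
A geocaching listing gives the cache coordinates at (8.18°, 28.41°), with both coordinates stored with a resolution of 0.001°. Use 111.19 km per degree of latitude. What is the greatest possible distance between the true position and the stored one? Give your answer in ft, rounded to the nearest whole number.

257 ft

With a 0.001° grid the true value lies within half a step, ±0.001°/2 = ±0.0005°, of the stored one.
Latitude error → 0.0005 × 111190 = 55.595 m along the meridian.
East–west component at 8.18°: 0.0005° × 111190 × cos 8.18° ≈ 0.0005 × 110059 ≈ 55.0294 m.
Worst case both components are at the extreme and orthogonal: √(55.595² + 55.0294²) ≈ 78.2243 m.
Converting: 78.2243 m × 3.2808 ft/m ≈ 256.64 ft.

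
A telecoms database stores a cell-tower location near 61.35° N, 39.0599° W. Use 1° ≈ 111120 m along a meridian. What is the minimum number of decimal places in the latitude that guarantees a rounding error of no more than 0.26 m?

6 decimal places

One degree of latitude covers 111120 m.
N decimal places → at most half a unit in the last place, 0.5 × 10⁻ᴺ° = 111120/2 × 10⁻ᴺ m.
Setting 55560 × 10⁻ᴺ ≤ 0.26 gives 10ᴺ ≥ 2.137e+05, i.e. N ≥ 5.33.
So 6 decimal places suffice (0.0556 m); 5 would allow up to 0.556 m.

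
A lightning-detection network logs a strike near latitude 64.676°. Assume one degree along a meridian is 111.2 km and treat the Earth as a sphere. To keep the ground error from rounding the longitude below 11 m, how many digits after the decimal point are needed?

4

At 64.676° one degree of longitude covers 111200 × cos 64.676° ≈ 111200 × 0.4277 ≈ 47564.3 m.
N decimal places → at most half a unit in the last place, 0.5 × 10⁻ᴺ° = 47564.3/2 × 10⁻ᴺ m.
Setting 23782.2 × 10⁻ᴺ ≤ 11 gives 10ᴺ ≥ 2162, i.e. N ≥ 3.33.
At 3 places the error can reach 23.8 m, but 4 places keeps it to 2.38 m.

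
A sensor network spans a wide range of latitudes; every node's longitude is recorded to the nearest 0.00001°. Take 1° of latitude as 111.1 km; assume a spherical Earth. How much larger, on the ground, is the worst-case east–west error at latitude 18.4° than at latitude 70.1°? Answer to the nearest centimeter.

Rounding to 5 decimal places leaves the longitude within ±5e-06° of the true value.
Error at 18.4° = 5e-06° × 111100 × cos 18.4° ≈ 0.5555 × 0.9489 = 0.5271 m.
At 70.1°: 5e-06° × 111100 × cos 70.1° = 5e-06 × 111100 × 0.3404 ≈ 0.18908 m.
Difference: 0.5271 − 0.18908 = 0.33802 m.
That is 0.33802 m = 33.802 cm.

34 centimeters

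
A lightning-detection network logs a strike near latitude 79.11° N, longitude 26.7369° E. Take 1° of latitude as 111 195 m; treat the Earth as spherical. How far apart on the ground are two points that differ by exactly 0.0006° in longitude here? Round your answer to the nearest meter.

13 meters

0.0006° of longitude at 79.11° is 0.0006 × 111195 × cos 79.11° ≈ 0.0006 × 21007.4 = 12.6044 m.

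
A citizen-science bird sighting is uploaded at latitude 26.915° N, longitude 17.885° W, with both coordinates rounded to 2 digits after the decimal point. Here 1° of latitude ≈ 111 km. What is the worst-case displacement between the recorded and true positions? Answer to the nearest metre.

Rounding to 2 decimal places leaves each coordinate within ±0.005° of the true value.
North–south component: 0.005° × 111000 = 555 m.
East–west component at 26.915°: 0.005° × 111000 × cos 26.915° ≈ 0.005 × 98976.4 ≈ 494.882 m.
Combining orthogonally: (555² + 494.882²)^½ ≈ 743.595 m.

744 metres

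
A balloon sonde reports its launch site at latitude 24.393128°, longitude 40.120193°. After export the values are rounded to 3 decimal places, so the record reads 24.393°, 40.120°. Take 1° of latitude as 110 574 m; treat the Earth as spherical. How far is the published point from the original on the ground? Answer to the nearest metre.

24 metres

Δlat = 24.393128 − 24.393 = +0.000128°; Δlon = 40.120193 − 40.120 = +0.000193°.
N–S: 0.000128° × 110574 m/° = 14.1535 m.
E–W at 24.393°: 0.000193° × 110574 × cos 24.393° = 0.000193 × 110574 × 0.9107 ≈ 19.4358 m.
Distance: √(14.1535² + 19.4358²) ≈ 24.0431 m.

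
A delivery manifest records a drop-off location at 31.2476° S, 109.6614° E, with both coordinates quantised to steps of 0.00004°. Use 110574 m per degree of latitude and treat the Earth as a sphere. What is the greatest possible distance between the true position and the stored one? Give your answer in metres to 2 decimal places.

With a 0.00004° grid the true value lies within half a step, ±0.00004°/2 = ±2e-05°, of the stored one.
North–south component: 2e-05° × 110574 = 2.21148 m.
Longitude error → 2e-05 × 110574 × cos 31.2476° = 2e-05 × 110574 × 0.8549 ≈ 1.89067 m.
Worst case both components are at the extreme and orthogonal: √(2.21148² + 1.89067²) ≈ 2.90951 m.

2.91 metres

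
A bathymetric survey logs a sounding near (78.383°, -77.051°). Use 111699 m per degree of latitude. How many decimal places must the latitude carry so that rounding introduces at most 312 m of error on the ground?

3

One degree of latitude covers 111699 m.
N decimal places → at most half a unit in the last place, 0.5 × 10⁻ᴺ° = 111699/2 × 10⁻ᴺ m.
Setting 55849.5 × 10⁻ᴺ ≤ 312 gives 10ᴺ ≥ 179, i.e. N ≥ 2.25.
So 3 decimal places suffice (55.8 m); 2 would allow up to 558 m.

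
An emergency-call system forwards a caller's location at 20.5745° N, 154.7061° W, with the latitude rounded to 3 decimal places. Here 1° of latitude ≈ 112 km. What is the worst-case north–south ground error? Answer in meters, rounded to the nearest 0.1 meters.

56.0 meters

Rounding to 3 decimal places leaves the latitude within ±0.0005° of the true value.
North–south distance: 0.0005° × 112000 m/° = 56 m.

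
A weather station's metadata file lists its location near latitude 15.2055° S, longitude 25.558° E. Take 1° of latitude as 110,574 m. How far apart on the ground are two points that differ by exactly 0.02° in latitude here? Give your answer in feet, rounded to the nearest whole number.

0.02° × 110574 m/° = 2211.48 m.
Converting: 2211.48 m × 3.2808 ft/m ≈ 7255.5 ft.

7256 feet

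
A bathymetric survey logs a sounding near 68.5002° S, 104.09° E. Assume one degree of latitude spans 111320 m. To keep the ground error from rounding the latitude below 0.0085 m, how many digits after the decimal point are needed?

7 decimal places

One degree of latitude covers 111320 m.
N decimal places → at most half a unit in the last place, 0.5 × 10⁻ᴺ° = 111320/2 × 10⁻ᴺ m.
Need 0.5 × 111320 × 10⁻ᴺ ≤ 0.0085 → 10⁻ᴺ ≤ 1.527e-07, so N ≥ 6.82.
So 7 decimal places suffice (0.00557 m); 6 would allow up to 0.0557 m.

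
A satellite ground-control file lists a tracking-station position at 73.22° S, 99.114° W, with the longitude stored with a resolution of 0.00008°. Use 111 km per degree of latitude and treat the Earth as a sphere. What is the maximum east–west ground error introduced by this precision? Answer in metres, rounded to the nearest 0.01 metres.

1.28 metres

With a 0.00008° grid the true value lies within half a step, ±0.00008°/2 = ±4e-05°, of the stored one.
One degree of longitude at 73.22° is 111000 × cos 73.22° ≈ 111000 × 0.2887 = 32045.4 m.
So at most 4e-05° × 32045.4 ≈ 1.28182 m east–west.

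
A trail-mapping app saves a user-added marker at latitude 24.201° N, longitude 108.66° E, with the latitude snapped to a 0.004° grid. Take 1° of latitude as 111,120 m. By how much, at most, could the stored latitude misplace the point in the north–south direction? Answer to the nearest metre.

With a 0.004° grid the true value lies within half a step, ±0.004°/2 = ±0.002°, of the stored one.
North–south distance: 0.002° × 111120 m/° = 222.24 m.

222 metres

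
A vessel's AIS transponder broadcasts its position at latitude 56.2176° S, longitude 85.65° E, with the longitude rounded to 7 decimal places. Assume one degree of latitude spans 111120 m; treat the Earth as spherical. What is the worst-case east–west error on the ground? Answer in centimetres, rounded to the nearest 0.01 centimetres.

0.31 centimetres

Rounding to 7 decimal places leaves the longitude within ±5e-08° of the true value.
One degree of longitude at 56.2176° is 111120 × cos 56.2176° ≈ 111120 × 0.5560 = 61787.2 m.
East–west error: 5e-08° × 61787.2 m/° ≈ 0.00308936 m.
That is 0.00308936 m = 0.30894 cm.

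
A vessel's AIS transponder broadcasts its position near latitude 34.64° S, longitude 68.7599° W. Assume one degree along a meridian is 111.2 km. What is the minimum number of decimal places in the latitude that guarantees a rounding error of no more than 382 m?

3

One degree of latitude covers 111200 m.
Rounding to N decimal places gives at most 0.5 × 10⁻ᴺ degrees of error, i.e. 0.5 × 10⁻ᴺ × 111200 m.
Setting 55600 × 10⁻ᴺ ≤ 382 gives 10ᴺ ≥ 145.5, i.e. N ≥ 2.16.
N = 2 would give 556 m (too coarse); N = 3 gives 55.6 m ≤ 382 m.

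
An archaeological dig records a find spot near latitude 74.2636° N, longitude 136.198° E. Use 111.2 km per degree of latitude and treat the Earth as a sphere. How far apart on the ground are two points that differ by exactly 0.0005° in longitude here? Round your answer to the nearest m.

One degree of longitude here spans 111200 × cos 74.2636° = 111200 × 0.2712 ≈ 30158.8 m; 0.0005° of that is 15.0794 m.

15 m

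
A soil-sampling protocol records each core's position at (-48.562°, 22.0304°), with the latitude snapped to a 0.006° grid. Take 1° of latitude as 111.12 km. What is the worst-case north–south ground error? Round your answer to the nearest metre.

With a 0.006° grid the true value lies within half a step, ±0.006°/2 = ±0.003°, of the stored one.
So the N–S error is at most 0.003 × 111120 = 333.36 m.

333 metres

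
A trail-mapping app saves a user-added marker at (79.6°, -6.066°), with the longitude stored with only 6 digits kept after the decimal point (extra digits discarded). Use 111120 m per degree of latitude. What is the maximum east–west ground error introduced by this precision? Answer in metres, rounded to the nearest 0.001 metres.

Truncating at 6 decimal places can drop up to a full unit in the last place, so the longitude may be off by as much as 1e-06°.
One degree of longitude at 79.6° is 111120 × cos 79.6° ≈ 111120 × 0.1805 = 20059.3 m.
East–west error: 1e-06° × 20059.3 m/° ≈ 0.0200593 m.

0.020 metres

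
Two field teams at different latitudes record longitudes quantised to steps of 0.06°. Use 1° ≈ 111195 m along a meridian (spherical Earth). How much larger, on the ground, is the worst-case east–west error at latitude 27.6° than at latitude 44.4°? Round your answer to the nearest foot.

With a 0.06° grid the true value lies within half a step, ±0.06°/2 = ±0.03°, of the stored one.
Error at 27.6° = 0.03° × 111195 × cos 27.6° ≈ 3335.8 × 0.8862 = 2956.2 m.
At 44.4°: 0.03° × 111195 × cos 44.4° = 0.03 × 111195 × 0.7145 ≈ 2383.4 m.
Difference: 2956.2 − 2383.4 = 572.87 m.
Converting: 572.869 m × 3.2808 ft/m ≈ 1879.5 ft.

1879 feet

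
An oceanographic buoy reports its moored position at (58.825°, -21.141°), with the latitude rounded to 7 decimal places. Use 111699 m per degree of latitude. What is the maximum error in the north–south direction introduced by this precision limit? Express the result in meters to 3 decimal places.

Rounding to 7 decimal places leaves the latitude within ±5e-08° of the true value.
So the N–S error is at most 5e-08 × 111699 = 0.00558495 m.

0.006 meters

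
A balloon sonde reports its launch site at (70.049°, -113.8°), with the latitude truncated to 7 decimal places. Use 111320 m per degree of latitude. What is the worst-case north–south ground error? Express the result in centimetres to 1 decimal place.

Truncating at 7 decimal places can drop up to a full unit in the last place, so the latitude may be off by as much as 1e-07°.
So the N–S error is at most 1e-07 × 111320 = 0.011132 m.
That is 0.011132 m = 1.1132 cm.

1.1 centimetres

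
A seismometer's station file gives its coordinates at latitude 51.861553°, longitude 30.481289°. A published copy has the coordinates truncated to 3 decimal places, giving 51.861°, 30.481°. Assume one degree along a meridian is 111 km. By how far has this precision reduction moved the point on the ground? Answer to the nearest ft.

The latitude changed by +0.000553° and the longitude by +0.000289°.
N–S: 0.000553° × 111000 m/° = 61.383 m.
E–W at 51.861°: 0.000289° × 111000 × cos 51.861° = 0.000289 × 111000 × 0.6176 ≈ 19.8111 m.
Distance: √(61.383² + 19.8111²) ≈ 64.5008 m.
In feet: 64.5008 m ÷ 0.3048 ≈ 211.62 ft.

212 ft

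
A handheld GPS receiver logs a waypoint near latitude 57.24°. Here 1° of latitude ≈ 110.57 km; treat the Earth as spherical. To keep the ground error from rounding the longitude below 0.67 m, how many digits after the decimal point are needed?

5 decimal places

At 57.24° one degree of longitude covers 110570 × cos 57.24° ≈ 110570 × 0.5411 ≈ 59831.8 m.
With N decimal places the half-ulp bound is 0.5·10⁻ᴺ°, or 0.5·10⁻ᴺ × 59831.8 m on the ground.
Need 0.5 × 59831.8 × 10⁻ᴺ ≤ 0.67 → 10⁻ᴺ ≤ 2.240e-05, so N ≥ 4.65.
So 5 decimal places suffice (0.299 m); 4 would allow up to 2.99 m.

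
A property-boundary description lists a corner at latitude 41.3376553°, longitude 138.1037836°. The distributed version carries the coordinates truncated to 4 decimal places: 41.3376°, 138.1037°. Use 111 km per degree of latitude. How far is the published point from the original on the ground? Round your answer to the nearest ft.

Δlat = 41.3376553 − 41.3376 = +0.0000553°; Δlon = 138.1037836 − 138.1037 = +0.0000836°.
N–S: 0.0000553° × 111000 m/° = 6.1383 m.
E–W at 41.3376°: 0.0000836° × 111000 × cos 41.3376° = 0.0000836 × 111000 × 0.7508 ≈ 6.96741 m.
Hypotenuse of the two orthogonal shifts: √(6.1383² + 6.96741²) = 9.28566 m.
Converting: 9.28566 m × 3.2808 ft/m ≈ 30.465 ft.

30 ft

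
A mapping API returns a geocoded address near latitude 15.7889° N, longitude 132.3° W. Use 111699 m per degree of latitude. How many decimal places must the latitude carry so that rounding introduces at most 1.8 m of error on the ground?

5

One degree of latitude covers 111699 m.
N decimal places → at most half a unit in the last place, 0.5 × 10⁻ᴺ° = 111699/2 × 10⁻ᴺ m.
Setting 55849.5 × 10⁻ᴺ ≤ 1.8 gives 10ᴺ ≥ 3.103e+04, i.e. N ≥ 4.49.
At 4 places the error can reach 5.58 m, but 5 places keeps it to 0.558 m.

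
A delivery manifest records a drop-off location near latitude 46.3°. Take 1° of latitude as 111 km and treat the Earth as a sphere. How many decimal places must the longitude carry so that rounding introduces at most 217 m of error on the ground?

3

At 46.3° one degree of longitude covers 111000 × cos 46.3° ≈ 111000 × 0.6909 ≈ 76687.9 m.
Rounding to N decimal places gives at most 0.5 × 10⁻ᴺ degrees of error, i.e. 0.5 × 10⁻ᴺ × 76687.9 m.
Setting 38344 × 10⁻ᴺ ≤ 217 gives 10ᴺ ≥ 176.7, i.e. N ≥ 2.25.
N = 2 would give 383 m (too coarse); N = 3 gives 38.3 m ≤ 217 m.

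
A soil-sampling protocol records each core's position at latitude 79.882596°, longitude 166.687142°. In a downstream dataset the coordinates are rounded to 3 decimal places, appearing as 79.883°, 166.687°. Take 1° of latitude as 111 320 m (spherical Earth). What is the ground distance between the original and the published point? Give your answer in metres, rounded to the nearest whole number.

Δlat = 79.882596 − 79.883 = -0.000404°; Δlon = 166.687142 − 166.687 = +0.000142°.
N–S: -0.000404° × 111320 m/° = -44.9733 m.
E–W at 79.883°: 0.000142° × 111320 × cos 79.883° = 0.000142 × 111320 × 0.1757 ≈ 2.77672 m.
Hypotenuse of the two orthogonal shifts: √(44.9733² + 2.77672²) = 45.0589 m.

45 metres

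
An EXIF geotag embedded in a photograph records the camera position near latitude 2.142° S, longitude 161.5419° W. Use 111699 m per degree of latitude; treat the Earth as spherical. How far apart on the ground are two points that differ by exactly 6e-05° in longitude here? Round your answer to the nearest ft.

At 2.142° a degree of longitude is 111699 × cos 2.142° ≈ 111621 m, so 6e-05° corresponds to 6.69726 m.
In feet: 6.69726 m ÷ 0.3048 ≈ 21.973 ft.

22 ft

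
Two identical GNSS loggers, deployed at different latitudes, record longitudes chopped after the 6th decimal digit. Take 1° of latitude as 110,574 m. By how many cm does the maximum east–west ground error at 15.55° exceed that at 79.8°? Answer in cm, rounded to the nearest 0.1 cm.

Truncating at 6 decimal places can drop up to a full unit in the last place, so the longitude may be off by as much as 1e-06°.
Error at 15.55° = 1e-06° × 110574 × cos 15.55° ≈ 0.11057 × 0.9634 = 0.10653 m.
Error at 79.8° = 1e-06° × 110574 × cos 79.8° ≈ 0.11057 × 0.1771 = 0.019581 m.
So the lower-latitude error exceeds the higher by 0.10653 − 0.019581 = 0.086946 m.
That is 0.0869457 m = 8.6946 cm.

8.7 cm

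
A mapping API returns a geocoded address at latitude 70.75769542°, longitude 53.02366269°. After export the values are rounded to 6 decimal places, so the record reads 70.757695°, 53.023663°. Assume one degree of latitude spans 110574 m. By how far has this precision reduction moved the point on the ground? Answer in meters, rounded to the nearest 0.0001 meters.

0.0478 meters

Δlat = 70.75769542 − 70.757695 = +0.00000042°; Δlon = 53.02366269 − 53.023663 = -0.00000031°.
North–south shift: 0.00000042 × 110574 = 0.0464411 m.
East–west at this latitude: -0.00000031° × 110574 × cos 70.7577° ≈ -0.00000031 × 36441.2 = -0.0112968 m.
Hypotenuse of the two orthogonal shifts: √(0.0464411² + 0.0112968²) = 0.0477953 m.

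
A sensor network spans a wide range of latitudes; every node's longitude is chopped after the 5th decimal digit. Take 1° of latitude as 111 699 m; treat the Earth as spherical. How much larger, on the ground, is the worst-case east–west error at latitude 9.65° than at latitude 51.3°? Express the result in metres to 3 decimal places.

0.403 metres

Truncating at 5 decimal places can drop up to a full unit in the last place, so the longitude may be off by as much as 1e-05°.
Error at 9.65° = 1e-05° × 111699 × cos 9.65° ≈ 1.117 × 0.9859 = 1.1012 m.
Error at 51.3° = 1e-05° × 111699 × cos 51.3° ≈ 1.117 × 0.6252 = 0.69839 m.
So the lower-latitude error exceeds the higher by 1.1012 − 0.69839 = 0.40279 m.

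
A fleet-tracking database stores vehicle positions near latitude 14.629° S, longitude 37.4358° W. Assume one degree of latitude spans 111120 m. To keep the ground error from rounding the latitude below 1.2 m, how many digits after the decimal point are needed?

5 decimal places

One degree of latitude covers 111120 m.
N decimal places → at most half a unit in the last place, 0.5 × 10⁻ᴺ° = 111120/2 × 10⁻ᴺ m.
Need 0.5 × 111120 × 10⁻ᴺ ≤ 1.2 → 10⁻ᴺ ≤ 2.160e-05, so N ≥ 4.67.
So 5 decimal places suffice (0.556 m); 4 would allow up to 5.56 m.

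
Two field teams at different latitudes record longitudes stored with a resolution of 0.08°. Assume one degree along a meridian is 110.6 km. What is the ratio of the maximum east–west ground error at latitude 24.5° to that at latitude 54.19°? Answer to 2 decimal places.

1.56

With a 0.08° grid the true value lies within half a step, ±0.08°/2 = ±0.04°, of the stored one.
Error at 24.5° = 0.04° × 110600 × cos 24.5° ≈ 4424 × 0.9100 = 4025.7 m.
At 54.19°: 0.04° × 110600 × cos 54.19° = 0.04 × 110600 × 0.5851 ≈ 2588.5 m.
The ratio reduces to cos 24.5° / cos 54.19° = 0.9100/0.5851 ≈ 1.5552.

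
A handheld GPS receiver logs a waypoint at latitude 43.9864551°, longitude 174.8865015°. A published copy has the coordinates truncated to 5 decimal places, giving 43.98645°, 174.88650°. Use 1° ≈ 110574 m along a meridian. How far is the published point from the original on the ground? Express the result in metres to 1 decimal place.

The latitude changed by +0.0000051° and the longitude by +0.0000015°.
N–S: 0.0000051° × 110574 m/° = 0.563927 m.
E–W at 43.9864°: 0.0000015° × 110574 × cos 43.9864° = 0.0000015 × 110574 × 0.7195 ≈ 0.119338 m.
Combined displacement = (0.563927² + 0.119338²)^½ ≈ 0.576416 m.

0.6 metres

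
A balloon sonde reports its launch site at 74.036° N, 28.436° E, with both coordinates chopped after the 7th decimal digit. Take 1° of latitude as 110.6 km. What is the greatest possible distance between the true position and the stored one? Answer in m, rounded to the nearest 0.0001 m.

0.0115 m

Truncating at 7 decimal places can drop up to a full unit in the last place, so each coordinate may be off by as much as 1e-07°.
Latitude error → 1e-07 × 110600 = 0.01106 m along the meridian.
E–W at 74.036°: 1e-07° × 110600 × cos 74.036° = 1e-07 × 110600 × 0.2750 ≈ 0.00304187 m.
The two errors are perpendicular, so the maximum displacement is √(0.01106² + 0.00304187²) ≈ 0.0114707 m.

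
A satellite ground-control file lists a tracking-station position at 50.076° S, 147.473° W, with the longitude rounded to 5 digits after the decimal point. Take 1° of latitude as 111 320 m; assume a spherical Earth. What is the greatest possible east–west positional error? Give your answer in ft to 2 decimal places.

Rounding to 5 decimal places leaves the longitude within ±5e-06° of the true value.
One degree of longitude at 50.076° is 111320 × cos 50.076° ≈ 111320 × 0.6418 = 71441.9 m.
So at most 5e-06° × 71441.9 ≈ 0.35721 m east–west.
In feet: 0.35721 m ÷ 0.3048 ≈ 1.1719 ft.

1.17 ft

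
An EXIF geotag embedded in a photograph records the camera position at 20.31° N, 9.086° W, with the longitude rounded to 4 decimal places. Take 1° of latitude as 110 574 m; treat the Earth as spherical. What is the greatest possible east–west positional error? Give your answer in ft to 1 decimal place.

17.0 ft

Rounding to 4 decimal places leaves the longitude within ±5e-05° of the true value.
At latitude 20.31° a degree of longitude spans 110574 m × cos 20.31° = 110574 × 0.9378 ≈ 103699 m.
East–west error: 5e-05° × 103699 m/° ≈ 5.18497 m.
In feet: 5.18497 m ÷ 0.3048 ≈ 17.011 ft.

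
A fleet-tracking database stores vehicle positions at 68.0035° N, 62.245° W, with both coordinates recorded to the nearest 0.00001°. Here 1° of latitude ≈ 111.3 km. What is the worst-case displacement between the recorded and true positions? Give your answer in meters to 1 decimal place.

0.6 meters

Rounding to 5 decimal places leaves each coordinate within ±5e-06° of the true value.
N–S: 5e-06° × 111300 m/° = 0.5565 m.
East–west component at 68.0035°: 5e-06° × 111300 × cos 68.0035° ≈ 5e-06 × 41687.4 ≈ 0.208437 m.
The two errors are perpendicular, so the maximum displacement is √(0.5565² + 0.208437²) ≈ 0.594254 m.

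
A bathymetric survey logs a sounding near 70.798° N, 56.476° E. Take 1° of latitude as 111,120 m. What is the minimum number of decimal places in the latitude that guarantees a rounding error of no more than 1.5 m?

5 decimal places

One degree of latitude covers 111120 m.
Rounding to N decimal places gives at most 0.5 × 10⁻ᴺ degrees of error, i.e. 0.5 × 10⁻ᴺ × 111120 m.
Setting 55560 × 10⁻ᴺ ≤ 1.5 gives 10ᴺ ≥ 3.704e+04, i.e. N ≥ 4.57.
N = 4 would give 5.56 m (too coarse); N = 5 gives 0.556 m ≤ 1.5 m.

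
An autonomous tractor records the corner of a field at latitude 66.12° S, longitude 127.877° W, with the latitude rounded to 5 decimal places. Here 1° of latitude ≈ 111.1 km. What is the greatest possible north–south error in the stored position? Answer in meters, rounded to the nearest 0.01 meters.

0.56 meters

Rounding to 5 decimal places leaves the latitude within ±5e-06° of the true value.
Along the meridian that is 5e-06° × 111100 m/° = 0.5555 m.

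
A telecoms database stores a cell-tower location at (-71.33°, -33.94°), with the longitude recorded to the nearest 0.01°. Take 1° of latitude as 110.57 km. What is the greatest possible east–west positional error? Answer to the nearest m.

Rounding to 2 decimal places leaves the longitude within ±0.005° of the true value.
At latitude 71.33° a degree of longitude spans 110570 m × cos 71.33° = 110570 × 0.3201 ≈ 35395.3 m.
Maximum E–W displacement: 0.005 × 35395.3 = 176.977 m.

177 m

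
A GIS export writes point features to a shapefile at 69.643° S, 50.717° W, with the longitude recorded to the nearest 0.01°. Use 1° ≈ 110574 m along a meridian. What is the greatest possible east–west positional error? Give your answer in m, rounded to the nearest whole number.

192 m

Rounding to 2 decimal places leaves the longitude within ±0.005° of the true value.
One degree of longitude at 69.643° is 110574 × cos 69.643° ≈ 110574 × 0.3479 = 38465.2 m.
So at most 0.005° × 38465.2 ≈ 192.326 m east–west.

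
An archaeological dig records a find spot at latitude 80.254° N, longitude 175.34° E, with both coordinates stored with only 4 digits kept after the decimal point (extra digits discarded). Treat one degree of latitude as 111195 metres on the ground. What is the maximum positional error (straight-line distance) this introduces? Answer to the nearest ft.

Truncating at 4 decimal places can drop up to a full unit in the last place, so each coordinate may be off by as much as 0.0001°.
North–south component: 0.0001° × 111195 = 11.1195 m.
Longitude error → 0.0001 × 111195 × cos 80.254° = 0.0001 × 111195 × 0.1693 ≈ 1.88232 m.
Combining orthogonally: (11.1195² + 1.88232²)^½ ≈ 11.2777 m.
In feet: 11.2777 m ÷ 0.3048 ≈ 37 ft.

37 ft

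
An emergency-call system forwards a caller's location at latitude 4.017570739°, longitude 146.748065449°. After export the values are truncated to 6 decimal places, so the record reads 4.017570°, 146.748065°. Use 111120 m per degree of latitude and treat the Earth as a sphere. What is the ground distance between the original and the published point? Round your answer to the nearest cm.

Δlat = 4.017570739 − 4.017570 = +0.000000739°; Δlon = 146.748065449 − 146.748065 = +0.000000449°.
N–S: 0.000000739° × 111120 m/° = 0.0821177 m.
East–west at this latitude: 0.000000449° × 111120 × cos 4.01757° ≈ 0.000000449 × 110847 = 0.0497703 m.
Hypotenuse of the two orthogonal shifts: √(0.0821177² + 0.0497703²) = 0.0960229 m.
That is 0.0960229 m = 9.6023 cm.

10 cm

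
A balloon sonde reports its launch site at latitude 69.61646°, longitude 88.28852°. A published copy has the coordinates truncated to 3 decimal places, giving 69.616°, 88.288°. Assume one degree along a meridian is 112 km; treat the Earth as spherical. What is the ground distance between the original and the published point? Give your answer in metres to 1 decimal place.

55.4 metres

Δlat = 69.61646 − 69.616 = +0.00046°; Δlon = 88.28852 − 88.288 = +0.00052°.
North–south shift: 0.00046 × 112000 = 51.52 m.
E–W at 69.616°: 0.00052° × 112000 × cos 69.616° = 0.00052 × 112000 × 0.3483 ≈ 20.2856 m.
Hypotenuse of the two orthogonal shifts: √(51.52² + 20.2856²) = 55.3698 m.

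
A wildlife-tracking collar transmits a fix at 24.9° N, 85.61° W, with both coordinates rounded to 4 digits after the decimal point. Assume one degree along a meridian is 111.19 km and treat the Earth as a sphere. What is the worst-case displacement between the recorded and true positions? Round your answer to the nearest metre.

8 metres

Rounding to 4 decimal places leaves each coordinate within ±5e-05° of the true value.
Latitude error → 5e-05 × 111190 = 5.5595 m along the meridian.
East–west component at 24.9°: 5e-05° × 111190 × cos 24.9° ≈ 5e-05 × 100854 ≈ 5.04271 m.
Combining orthogonally: (5.5595² + 5.04271²)^½ ≈ 7.5058 m.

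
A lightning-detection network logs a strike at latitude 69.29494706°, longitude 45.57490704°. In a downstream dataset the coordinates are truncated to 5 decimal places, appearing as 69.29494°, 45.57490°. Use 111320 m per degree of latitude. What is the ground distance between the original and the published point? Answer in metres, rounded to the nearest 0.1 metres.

0.8 metres

The latitude changed by +0.00000706° and the longitude by +0.00000704°.
N–S: 0.00000706° × 111320 m/° = 0.785919 m.
E–W at 69.2949°: 0.00000704° × 111320 × cos 69.2949° = 0.00000704 × 111320 × 0.3536 ≈ 0.27708 m.
Combined displacement = (0.785919² + 0.27708²)^½ ≈ 0.833332 m.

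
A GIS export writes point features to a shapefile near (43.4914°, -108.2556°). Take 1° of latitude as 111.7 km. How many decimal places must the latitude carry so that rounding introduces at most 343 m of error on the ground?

3 decimal places

One degree of latitude covers 111700 m.
With N decimal places the half-ulp bound is 0.5·10⁻ᴺ°, or 0.5·10⁻ᴺ × 111700 m on the ground.
Setting 55850 × 10⁻ᴺ ≤ 343 gives 10ᴺ ≥ 162.8, i.e. N ≥ 2.21.
At 2 places the error can reach 558 m, but 3 places keeps it to 55.9 m.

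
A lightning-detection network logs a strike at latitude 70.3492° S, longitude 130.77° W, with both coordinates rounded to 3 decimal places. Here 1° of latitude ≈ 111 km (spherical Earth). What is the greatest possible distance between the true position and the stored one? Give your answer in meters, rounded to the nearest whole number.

59 meters

Rounding to 3 decimal places leaves each coordinate within ±0.0005° of the true value.
Latitude error → 0.0005 × 111000 = 55.5 m along the meridian.
Longitude error → 0.0005 × 111000 × cos 70.3492° = 0.0005 × 111000 × 0.3363 ≈ 18.6639 m.
Combining orthogonally: (55.5² + 18.6639²)^½ ≈ 58.5542 m.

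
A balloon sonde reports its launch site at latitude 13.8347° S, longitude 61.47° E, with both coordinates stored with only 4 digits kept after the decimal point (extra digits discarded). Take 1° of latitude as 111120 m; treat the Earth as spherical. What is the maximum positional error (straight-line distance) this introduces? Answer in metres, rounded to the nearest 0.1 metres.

Truncating at 4 decimal places can drop up to a full unit in the last place, so each coordinate may be off by as much as 0.0001°.
N–S: 0.0001° × 111120 m/° = 11.112 m.
Longitude error → 0.0001 × 111120 × cos 13.8347° = 0.0001 × 111120 × 0.9710 ≈ 10.7896 m.
The two errors are perpendicular, so the maximum displacement is √(11.112² + 10.7896²) ≈ 15.4885 m.

15.5 metres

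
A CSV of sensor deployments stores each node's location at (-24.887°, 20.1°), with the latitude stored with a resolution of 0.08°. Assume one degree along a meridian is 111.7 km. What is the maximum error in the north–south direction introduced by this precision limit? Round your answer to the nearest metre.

With a 0.08° grid the true value lies within half a step, ±0.08°/2 = ±0.04°, of the stored one.
Along the meridian that is 0.04° × 111700 m/° = 4468 m.

4468 metres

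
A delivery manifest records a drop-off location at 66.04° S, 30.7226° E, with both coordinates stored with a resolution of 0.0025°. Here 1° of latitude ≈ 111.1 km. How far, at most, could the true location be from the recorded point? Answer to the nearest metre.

150 metres

With a 0.0025° grid the true value lies within half a step, ±0.0025°/2 = ±0.00125°, of the stored one.
North–south component: 0.00125° × 111100 = 138.875 m.
E–W at 66.04°: 0.00125° × 111100 × cos 66.04° = 0.00125 × 111100 × 0.4061 ≈ 56.397 m.
Combining orthogonally: (138.875² + 56.397²)^½ ≈ 149.89 m.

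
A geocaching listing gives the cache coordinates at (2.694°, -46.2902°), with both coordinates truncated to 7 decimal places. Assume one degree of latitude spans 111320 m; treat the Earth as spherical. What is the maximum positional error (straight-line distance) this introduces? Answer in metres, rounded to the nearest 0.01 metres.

Truncating at 7 decimal places can drop up to a full unit in the last place, so each coordinate may be off by as much as 1e-07°.
Latitude error → 1e-07 × 111320 = 0.011132 m along the meridian.
Longitude error → 1e-07 × 111320 × cos 2.694° = 1e-07 × 111320 × 0.9989 ≈ 0.0111197 m.
The two errors are perpendicular, so the maximum displacement is √(0.011132² + 0.0111197²) ≈ 0.0157343 m.

0.02 metres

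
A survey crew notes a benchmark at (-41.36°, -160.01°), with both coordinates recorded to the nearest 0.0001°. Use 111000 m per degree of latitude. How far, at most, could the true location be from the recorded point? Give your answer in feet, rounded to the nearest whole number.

23 feet

Rounding to 4 decimal places leaves each coordinate within ±5e-05° of the true value.
N–S: 5e-05° × 111000 m/° = 5.55 m.
Longitude error → 5e-05 × 111000 × cos 41.36° = 5e-05 × 111000 × 0.7506 ≈ 4.16568 m.
Worst case both components are at the extreme and orthogonal: √(5.55² + 4.16568²) ≈ 6.93941 m.
In feet: 6.93941 m ÷ 0.3048 ≈ 22.767 ft.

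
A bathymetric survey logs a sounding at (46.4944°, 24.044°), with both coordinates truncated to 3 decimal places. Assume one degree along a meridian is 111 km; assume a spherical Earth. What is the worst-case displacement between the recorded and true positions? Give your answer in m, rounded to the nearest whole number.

135 m

Truncating at 3 decimal places can drop up to a full unit in the last place, so each coordinate may be off by as much as 0.001°.
North–south component: 0.001° × 111000 = 111 m.
Longitude error → 0.001 × 111000 × cos 46.4944° = 0.001 × 111000 × 0.6884 ≈ 76.4152 m.
Worst case both components are at the extreme and orthogonal: √(111² + 76.4152²) ≈ 134.76 m.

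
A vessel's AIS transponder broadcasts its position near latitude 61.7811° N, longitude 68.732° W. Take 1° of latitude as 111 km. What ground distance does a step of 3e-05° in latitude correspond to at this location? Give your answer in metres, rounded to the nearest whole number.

3 metres

Along a meridian 3e-05° is 3e-05 × 111000 = 3.33 m.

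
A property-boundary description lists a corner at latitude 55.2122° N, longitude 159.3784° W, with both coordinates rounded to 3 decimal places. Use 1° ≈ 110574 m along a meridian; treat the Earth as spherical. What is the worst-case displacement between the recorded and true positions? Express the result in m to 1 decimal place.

63.7 m

Rounding to 3 decimal places leaves each coordinate within ±0.0005° of the true value.
North–south component: 0.0005° × 110574 = 55.287 m.
E–W at 55.2122°: 0.0005° × 110574 × cos 55.2122° = 0.0005 × 110574 × 0.5705 ≈ 31.5434 m.
The two errors are perpendicular, so the maximum displacement is √(55.287² + 31.5434²) ≈ 63.6525 m.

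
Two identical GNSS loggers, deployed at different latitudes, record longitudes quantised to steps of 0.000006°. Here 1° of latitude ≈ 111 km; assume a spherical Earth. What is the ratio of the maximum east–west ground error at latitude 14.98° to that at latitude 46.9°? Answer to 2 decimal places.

With a 0.000006° grid the true value lies within half a step, ±0.000006°/2 = ±3e-06°, of the stored one.
At 14.98°: 3e-06° × 111000 × cos 14.98° = 3e-06 × 111000 × 0.9660 ≈ 0.32168 m.
Error at 46.9° = 3e-06° × 111000 × cos 46.9° ≈ 0.333 × 0.6833 = 0.22753 m.
The ratio reduces to cos 14.98° / cos 46.9° = 0.9660/0.6833 ≈ 1.4138.

1.41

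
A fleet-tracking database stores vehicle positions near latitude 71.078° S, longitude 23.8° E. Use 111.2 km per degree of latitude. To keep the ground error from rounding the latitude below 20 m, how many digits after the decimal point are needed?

4 decimal places

One degree of latitude covers 111200 m.
With N decimal places the half-ulp bound is 0.5·10⁻ᴺ°, or 0.5·10⁻ᴺ × 111200 m on the ground.
Need 0.5 × 111200 × 10⁻ᴺ ≤ 20 → 10⁻ᴺ ≤ 3.597e-04, so N ≥ 3.44.
So 4 decimal places suffice (5.56 m); 3 would allow up to 55.6 m.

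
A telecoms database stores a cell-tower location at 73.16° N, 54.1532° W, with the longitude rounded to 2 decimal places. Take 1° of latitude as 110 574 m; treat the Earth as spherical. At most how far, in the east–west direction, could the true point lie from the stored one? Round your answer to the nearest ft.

525 ft

Rounding to 2 decimal places leaves the longitude within ±0.005° of the true value.
Parallels shrink by cos φ, so at 73.16° a degree of longitude is 110574 × 0.2897 ≈ 32033.3 m.
So at most 0.005° × 32033.3 ≈ 160.166 m east–west.
Converting: 160.166 m × 3.2808 ft/m ≈ 525.48 ft.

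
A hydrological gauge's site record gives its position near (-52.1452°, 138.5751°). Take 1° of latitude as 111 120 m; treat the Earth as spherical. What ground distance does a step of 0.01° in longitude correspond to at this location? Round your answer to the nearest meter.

One degree of longitude here spans 111120 × cos 52.1452° = 111120 × 0.6137 ≈ 68190.2 m; 0.01° of that is 681.902 m.

682 meters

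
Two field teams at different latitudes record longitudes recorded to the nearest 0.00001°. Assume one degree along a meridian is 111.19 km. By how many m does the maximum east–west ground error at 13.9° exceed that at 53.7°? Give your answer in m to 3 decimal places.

0.211 m

Rounding to 5 decimal places leaves the longitude within ±5e-06° of the true value.
At 13.9°: 5e-06° × 111190 × cos 13.9° = 5e-06 × 111190 × 0.9707 ≈ 0.53967 m.
Error at 53.7° = 5e-06° × 111190 × cos 53.7° ≈ 0.55595 × 0.5920 = 0.32913 m.
Difference: 0.53967 − 0.32913 = 0.21054 m.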